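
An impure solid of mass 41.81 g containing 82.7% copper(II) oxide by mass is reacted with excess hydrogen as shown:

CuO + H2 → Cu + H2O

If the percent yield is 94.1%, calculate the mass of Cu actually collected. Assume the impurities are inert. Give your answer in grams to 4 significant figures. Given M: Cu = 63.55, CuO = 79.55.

Pure CuO available = 41.81 g × 0.827 = 34.577 g.
n(CuO) = 34.577 g / 79.55 g/mol = 0.43466 mol.
From the equation the CuO:Cu mole ratio is 1:1, so n(Cu) = 0.43466 × 1/1 = 0.43466 mol.
Mass of Cu = 0.43466 mol × 63.55 g/mol = 27.622 g.
Actual mass collected = 27.622 g × 0.941 = 25.993 g.

25.99 g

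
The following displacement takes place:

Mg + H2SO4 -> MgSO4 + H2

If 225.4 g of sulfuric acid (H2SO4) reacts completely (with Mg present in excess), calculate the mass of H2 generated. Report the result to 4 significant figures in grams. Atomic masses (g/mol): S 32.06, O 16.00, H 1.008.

4.633 g

M(H2SO4) = 2(1.008) + 32.06 + 4(16.00) = 98.076 g/mol.
M(H2) = 2(1.008) = 2.016 g/mol.
n(H2SO4) = 225.40 g / 98.076 g/mol = 2.2982 mol.
From the equation the H2SO4:H2 mole ratio is 1:1, so n(H2) = 2.2982 × 1/1 = 2.2982 mol.
Mass of H2 = 2.2982 mol × 2.016 g/mol = 4.6332 g.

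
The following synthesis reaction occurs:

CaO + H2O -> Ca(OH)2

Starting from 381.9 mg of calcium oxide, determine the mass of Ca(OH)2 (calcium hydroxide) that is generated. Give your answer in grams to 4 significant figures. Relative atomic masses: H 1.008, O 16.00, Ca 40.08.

0.5046 g

M(CaO) = 40.08 + 16.00 = 56.08 g/mol.
M(Ca(OH)2) = 40.08 + 2(16.00) + 2(1.008) = 74.096 g/mol.
Convert: 381.9 mg = 0.38190 g.
n(CaO) = 0.38190 g / 56.08 g/mol = 0.0068099 mol.
From the equation the CaO:Ca(OH)2 mole ratio is 1:1, so n(Ca(OH)2) = 0.0068099 × 1/1 = 0.0068099 mol.
Mass of Ca(OH)2 = 0.0068099 mol × 74.096 g/mol = 0.50459 g.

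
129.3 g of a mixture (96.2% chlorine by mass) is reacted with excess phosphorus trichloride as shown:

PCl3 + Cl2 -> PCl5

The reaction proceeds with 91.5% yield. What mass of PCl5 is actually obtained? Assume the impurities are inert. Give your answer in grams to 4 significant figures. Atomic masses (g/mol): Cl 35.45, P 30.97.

334.2 g

Pure Cl2 available = 129.3 g × 0.962 = 124.39 g.
M(Cl2) = 2(35.45) = 70.90 g/mol.
M(PCl5) = 30.97 + 5(35.45) = 208.22 g/mol.
n(Cl2) = 124.39 g / 70.90 g/mol = 1.7544 mol.
From the equation the Cl2:PCl5 mole ratio is 1:1, so n(PCl5) = 1.7544 × 1/1 = 1.7544 mol.
Mass of PCl5 = 1.7544 mol × 208.22 g/mol = 365.30 g.
Actual mass collected = 365.30 g × 0.915 = 334.25 g.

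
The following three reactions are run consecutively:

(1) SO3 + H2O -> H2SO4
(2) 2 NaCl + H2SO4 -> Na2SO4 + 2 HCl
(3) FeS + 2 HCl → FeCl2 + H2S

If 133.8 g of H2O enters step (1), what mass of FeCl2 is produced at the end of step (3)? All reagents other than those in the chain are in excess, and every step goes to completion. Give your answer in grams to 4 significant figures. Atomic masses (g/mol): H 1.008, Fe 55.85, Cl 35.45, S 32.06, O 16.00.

M(H2O) = 2(1.008) + 16.00 = 18.016 g/mol.
M(FeCl2) = 55.85 + 2(35.45) = 126.75 g/mol.
n(H2O) = 133.8 / 18.016 = 7.4267 mol.
Reaction (1): H2O→H2SO4 ratio 1:1 ⇒ n(H2SO4) = 7.4267 mol.
Reaction (2): H2SO4→HCl ratio 1:2 ⇒ n(HCl) = 14.853 mol.
Reaction (3): HCl→FeCl2 ratio 2:1 ⇒ n(FeCl2) = 7.4267 mol.
Mass of FeCl2 = 7.4267 × 126.75 = 941.34 g.

941.3 g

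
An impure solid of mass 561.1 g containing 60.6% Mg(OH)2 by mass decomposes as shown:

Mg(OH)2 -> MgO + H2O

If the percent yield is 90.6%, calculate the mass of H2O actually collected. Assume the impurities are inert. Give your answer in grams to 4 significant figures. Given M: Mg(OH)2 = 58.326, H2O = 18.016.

95.16 g

Pure Mg(OH)2 available = 561.1 g × 0.606 = 340.03 g.
n(Mg(OH)2) = 340.03 g / 58.326 g/mol = 5.8298 mol.
From the equation the Mg(OH)2:H2O mole ratio is 1:1, so n(H2O) = 5.8298 × 1/1 = 5.8298 mol.
Mass of H2O = 5.8298 mol × 18.016 g/mol = 105.03 g.
Actual mass collected = 105.03 g × 0.906 = 95.156 g.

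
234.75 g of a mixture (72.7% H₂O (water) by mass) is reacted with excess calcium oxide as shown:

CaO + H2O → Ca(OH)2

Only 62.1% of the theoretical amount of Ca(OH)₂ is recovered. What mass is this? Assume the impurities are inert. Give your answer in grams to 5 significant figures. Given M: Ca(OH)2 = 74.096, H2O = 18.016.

435.88 g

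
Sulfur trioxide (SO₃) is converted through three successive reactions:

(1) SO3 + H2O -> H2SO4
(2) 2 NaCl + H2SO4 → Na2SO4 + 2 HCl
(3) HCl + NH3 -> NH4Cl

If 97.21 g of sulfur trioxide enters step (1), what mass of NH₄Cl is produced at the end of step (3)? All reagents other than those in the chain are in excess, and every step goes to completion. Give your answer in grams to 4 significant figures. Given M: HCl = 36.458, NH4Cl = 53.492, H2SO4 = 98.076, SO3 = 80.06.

129.9 g

n(SO3) = 97.21 / 80.06 = 1.2142 mol.
Reaction (1): SO3→H2SO4 ratio 1:1 ⇒ n(H2SO4) = 1.2142 mol.
Reaction (2): H2SO4→HCl ratio 1:2 ⇒ n(HCl) = 2.4284 mol.
Reaction (3): HCl→NH4Cl ratio 1:1 ⇒ n(NH4Cl) = 2.4284 mol.
Mass of NH4Cl = 2.4284 × 53.492 = 129.90 g.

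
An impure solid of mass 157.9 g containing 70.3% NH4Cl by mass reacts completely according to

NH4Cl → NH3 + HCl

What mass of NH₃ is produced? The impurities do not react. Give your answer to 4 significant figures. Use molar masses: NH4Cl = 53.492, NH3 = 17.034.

35.35 g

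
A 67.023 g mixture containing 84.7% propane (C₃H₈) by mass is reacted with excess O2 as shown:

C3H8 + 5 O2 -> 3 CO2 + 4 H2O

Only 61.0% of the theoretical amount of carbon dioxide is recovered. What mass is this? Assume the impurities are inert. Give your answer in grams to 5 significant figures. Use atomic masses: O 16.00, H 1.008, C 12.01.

Pure C3H8 available = 67.023 g × 0.847 = 56.7685 g.
M(C3H8) = 3(12.01) + 8(1.008) = 44.094 g/mol.
M(CO2) = 12.01 + 2(16.00) = 44.01 g/mol.
n(C3H8) = 56.7685 g / 44.094 g/mol = 1.28744 mol.
From the equation the C3H8:CO2 mole ratio is 1:3, so n(CO2) = 1.28744 × 3/1 = 3.86233 mol.
Mass of CO2 = 3.86233 mol × 44.01 g/mol = 169.981 g.
Actual mass collected = 169.981 g × 0.610 = 103.688 g.

103.69 g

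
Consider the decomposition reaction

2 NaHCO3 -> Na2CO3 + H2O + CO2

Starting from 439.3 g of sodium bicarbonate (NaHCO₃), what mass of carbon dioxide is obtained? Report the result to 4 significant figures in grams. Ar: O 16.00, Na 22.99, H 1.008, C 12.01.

M(NaHCO3) = 22.99 + 1.008 + 12.01 + 3(16.00) = 84.008 g/mol.
M(CO2) = 12.01 + 2(16.00) = 44.01 g/mol.
n(NaHCO3) = 439.30 g / 84.008 g/mol = 5.2293 mol.
From the equation the NaHCO3:CO2 mole ratio is 2:1, so n(CO2) = 5.2293 × 1/2 = 2.6146 mol.
Mass of CO2 = 2.6146 mol × 44.01 g/mol = 115.07 g.

115.1 g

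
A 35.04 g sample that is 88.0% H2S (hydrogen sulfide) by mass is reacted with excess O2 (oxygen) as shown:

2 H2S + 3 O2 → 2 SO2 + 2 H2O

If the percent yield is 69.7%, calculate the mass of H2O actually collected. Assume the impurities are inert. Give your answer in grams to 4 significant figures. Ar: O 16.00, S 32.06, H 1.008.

11.36 g

Pure H2S available = 35.04 g × 0.880 = 30.835 g.
M(H2S) = 2(1.008) + 32.06 = 34.076 g/mol.
M(H2O) = 2(1.008) + 16.00 = 18.016 g/mol.
n(H2S) = 30.835 g / 34.076 g/mol = 0.90489 mol.
From the equation the H2S:H2O mole ratio is 2:2, so n(H2O) = 0.90489 × 2/2 = 0.90489 mol.
Mass of H2O = 0.90489 mol × 18.016 g/mol = 16.303 g.
Actual mass collected = 16.303 g × 0.697 = 11.363 g.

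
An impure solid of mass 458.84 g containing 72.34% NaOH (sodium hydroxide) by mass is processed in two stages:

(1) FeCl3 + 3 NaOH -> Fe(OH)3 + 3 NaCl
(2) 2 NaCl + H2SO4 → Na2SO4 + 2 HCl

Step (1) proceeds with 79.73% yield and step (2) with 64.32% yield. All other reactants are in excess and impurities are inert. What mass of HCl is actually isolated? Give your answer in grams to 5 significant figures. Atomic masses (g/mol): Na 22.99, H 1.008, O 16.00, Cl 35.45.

Pure NaOH = 458.84 × 0.7234 = 331.925 g.
M(NaOH) = 22.99 + 16.00 + 1.008 = 39.998 g/mol.
M(HCl) = 1.008 + 35.45 = 36.458 g/mol.
n(NaOH) = 331.925 / 39.998 = 8.29854 mol.
Step 1 (NaOH:NaCl = 3:3): theoretical n(NaCl) = 8.29854 mol; at 79.73% yield, n(NaCl) = 6.61642 mol.
Step 2 (NaCl:HCl = 2:2): theoretical n(HCl) = 6.61642 mol, so theoretical mass = 6.61642 × 36.458 = 241.222 g.
At 64.32% yield, actual mass of HCl = 241.222 × 0.6432 = 155.154 g.

155.15 g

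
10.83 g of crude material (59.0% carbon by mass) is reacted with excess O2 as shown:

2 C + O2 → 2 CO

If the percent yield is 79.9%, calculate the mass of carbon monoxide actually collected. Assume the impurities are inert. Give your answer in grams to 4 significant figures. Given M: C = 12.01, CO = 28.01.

Pure C available = 10.83 g × 0.590 = 6.3897 g.
n(C) = 6.3897 g / 12.01 g/mol = 0.53203 mol.
From the equation the C:CO mole ratio is 2:2, so n(CO) = 0.53203 × 2/2 = 0.53203 mol.
Mass of CO = 0.53203 mol × 28.01 g/mol = 14.902 g.
Actual mass collected = 14.902 g × 0.799 = 11.907 g.

11.91 g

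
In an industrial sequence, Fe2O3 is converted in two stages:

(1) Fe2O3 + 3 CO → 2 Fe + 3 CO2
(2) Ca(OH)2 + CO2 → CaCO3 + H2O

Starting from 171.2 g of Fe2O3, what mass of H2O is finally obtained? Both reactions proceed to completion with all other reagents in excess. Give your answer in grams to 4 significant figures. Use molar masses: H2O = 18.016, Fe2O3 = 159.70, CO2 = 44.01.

57.94 g

n(Fe2O3) = 171.20 / 159.70 = 1.0720 mol.
Step 1 gives a 1:3 ratio of Fe2O3 to CO2, so n(CO2) = 3.2160 mol.
In step 2 the CO2:H2O ratio is 1:1, so n(H2O) = 3.2160 mol.
Mass of H2O = 3.2160 × 18.016 = 57.940 g.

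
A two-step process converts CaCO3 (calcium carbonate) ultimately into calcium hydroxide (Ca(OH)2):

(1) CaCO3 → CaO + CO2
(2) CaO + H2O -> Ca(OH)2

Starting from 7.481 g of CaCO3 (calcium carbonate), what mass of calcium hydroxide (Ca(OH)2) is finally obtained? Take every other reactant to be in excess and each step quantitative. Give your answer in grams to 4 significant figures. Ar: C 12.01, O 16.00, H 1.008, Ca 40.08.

5.538 g

M(CaCO3) = 40.08 + 12.01 + 3(16.00) = 100.09 g/mol.
M(Ca(OH)2) = 40.08 + 2(16.00) + 2(1.008) = 74.096 g/mol.
n(CaCO3) = 7.4810 / 100.09 = 0.074743 mol.
Step 1 gives a 1:1 ratio of CaCO3 to CaO, so n(CaO) = 0.074743 mol.
In step 2 the CaO:Ca(OH)2 ratio is 1:1, so n(Ca(OH)2) = 0.074743 mol.
Mass of Ca(OH)2 = 0.074743 × 74.096 = 5.5381 g.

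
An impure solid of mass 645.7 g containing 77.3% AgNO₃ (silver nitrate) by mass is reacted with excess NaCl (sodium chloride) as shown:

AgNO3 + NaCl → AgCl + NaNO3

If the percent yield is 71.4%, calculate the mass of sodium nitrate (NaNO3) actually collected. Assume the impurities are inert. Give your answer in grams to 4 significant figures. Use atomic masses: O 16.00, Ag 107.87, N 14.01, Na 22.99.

Pure AgNO3 available = 645.7 g × 0.773 = 499.13 g.
M(AgNO3) = 107.87 + 14.01 + 3(16.00) = 169.88 g/mol.
M(NaNO3) = 22.99 + 14.01 + 3(16.00) = 85.00 g/mol.
n(AgNO3) = 499.13 g / 169.88 g/mol = 2.9381 mol.
From the equation the AgNO3:NaNO3 mole ratio is 1:1, so n(NaNO3) = 2.9381 × 1/1 = 2.9381 mol.
Mass of NaNO3 = 2.9381 mol × 85.00 g/mol = 249.74 g.
Actual mass collected = 249.74 g × 0.714 = 178.31 g.

178.3 g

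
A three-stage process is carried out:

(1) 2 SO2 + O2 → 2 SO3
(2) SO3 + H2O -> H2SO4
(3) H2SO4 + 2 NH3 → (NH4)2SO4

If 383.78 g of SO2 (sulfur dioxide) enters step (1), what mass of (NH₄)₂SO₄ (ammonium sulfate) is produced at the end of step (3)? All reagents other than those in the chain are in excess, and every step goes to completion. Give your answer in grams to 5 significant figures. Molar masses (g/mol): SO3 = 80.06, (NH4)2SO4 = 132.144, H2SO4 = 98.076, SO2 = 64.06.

791.67 g

n(SO2) = 383.78 / 64.06 = 5.99095 mol.
Reaction (1): SO2→SO3 ratio 2:2 ⇒ n(SO3) = 5.99095 mol.
Reaction (2): SO3→H2SO4 ratio 1:1 ⇒ n(H2SO4) = 5.99095 mol.
Reaction (3): H2SO4→(NH4)2SO4 ratio 1:1 ⇒ n((NH4)2SO4) = 5.99095 mol.
Mass of (NH4)2SO4 = 5.99095 × 132.144 = 791.668 g.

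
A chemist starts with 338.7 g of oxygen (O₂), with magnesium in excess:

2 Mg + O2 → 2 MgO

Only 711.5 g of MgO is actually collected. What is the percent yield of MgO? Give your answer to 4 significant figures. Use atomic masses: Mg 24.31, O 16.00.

M(O2) = 2(16.00) = 32.00 g/mol.
M(MgO) = 24.31 + 16.00 = 40.31 g/mol.
n(O2) = 338.70 g / 32.00 g/mol = 10.584 mol.
From the equation the O2:MgO mole ratio is 1:2, so n(MgO) = 10.584 × 2/1 = 21.169 mol.
Mass of MgO = 21.169 mol × 40.31 g/mol = 853.31 g.
This is the theoretical yield. Percent yield = 711.5 g / 853.31 g × 100% = 83.381%.

83.38 %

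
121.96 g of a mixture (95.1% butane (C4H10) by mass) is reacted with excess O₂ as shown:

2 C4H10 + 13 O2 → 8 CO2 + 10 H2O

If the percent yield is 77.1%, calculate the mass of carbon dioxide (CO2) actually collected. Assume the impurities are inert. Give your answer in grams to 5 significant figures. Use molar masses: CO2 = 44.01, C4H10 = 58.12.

270.86 g

Pure C4H10 available = 121.96 g × 0.951 = 115.984 g.
n(C4H10) = 115.984 g / 58.12 g/mol = 1.99559 mol.
From the equation the C4H10:CO2 mole ratio is 2:8, so n(CO2) = 1.99559 × 8/2 = 7.98238 mol.
Mass of CO2 = 7.98238 mol × 44.01 g/mol = 351.304 g.
Actual mass collected = 351.304 g × 0.771 = 270.856 g.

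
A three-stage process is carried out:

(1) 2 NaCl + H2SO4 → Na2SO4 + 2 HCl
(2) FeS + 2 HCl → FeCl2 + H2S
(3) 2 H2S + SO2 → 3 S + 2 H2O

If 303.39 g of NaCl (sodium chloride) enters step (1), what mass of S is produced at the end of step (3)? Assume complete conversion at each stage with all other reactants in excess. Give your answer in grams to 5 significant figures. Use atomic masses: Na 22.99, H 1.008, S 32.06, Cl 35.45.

124.83 g

M(NaCl) = 22.99 + 35.45 = 58.44 g/mol.
M(S) = 32.06 g/mol.
n(NaCl) = 303.39 / 58.44 = 5.19148 mol.
Reaction (1): NaCl→HCl ratio 2:2 ⇒ n(HCl) = 5.19148 mol.
Reaction (2): HCl→H2S ratio 2:1 ⇒ n(H2S) = 2.59574 mol.
Reaction (3): H2S→S ratio 2:3 ⇒ n(S) = 3.89361 mol.
Mass of S = 3.89361 × 32.06 = 124.829 g.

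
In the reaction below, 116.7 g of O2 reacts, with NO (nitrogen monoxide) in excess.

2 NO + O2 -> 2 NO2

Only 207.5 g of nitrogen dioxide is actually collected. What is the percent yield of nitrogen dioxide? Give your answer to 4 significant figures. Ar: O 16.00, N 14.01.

M(O2) = 2(16.00) = 32.00 g/mol.
M(NO2) = 14.01 + 2(16.00) = 46.01 g/mol.
n(O2) = 116.70 g / 32.00 g/mol = 3.6469 mol.
From the equation the O2:NO2 mole ratio is 1:2, so n(NO2) = 3.6469 × 2/1 = 7.2938 mol.
Mass of NO2 = 7.2938 mol × 46.01 g/mol = 335.59 g.
This is the theoretical yield. Percent yield = 207.5 g / 335.59 g × 100% = 61.832%.

61.83 %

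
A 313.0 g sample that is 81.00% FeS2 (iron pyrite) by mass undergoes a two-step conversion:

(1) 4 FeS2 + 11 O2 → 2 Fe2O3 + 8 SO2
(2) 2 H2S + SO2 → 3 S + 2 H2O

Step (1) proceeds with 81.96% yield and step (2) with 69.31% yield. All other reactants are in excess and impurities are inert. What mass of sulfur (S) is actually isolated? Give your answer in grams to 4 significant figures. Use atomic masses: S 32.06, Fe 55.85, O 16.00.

230.9 g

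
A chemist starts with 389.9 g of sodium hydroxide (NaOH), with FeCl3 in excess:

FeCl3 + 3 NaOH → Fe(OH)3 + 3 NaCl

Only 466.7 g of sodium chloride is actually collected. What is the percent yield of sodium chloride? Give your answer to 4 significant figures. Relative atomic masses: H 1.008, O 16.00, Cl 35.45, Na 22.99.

M(NaOH) = 22.99 + 16.00 + 1.008 = 39.998 g/mol.
M(NaCl) = 22.99 + 35.45 = 58.44 g/mol.
n(NaOH) = 389.90 g / 39.998 g/mol = 9.7480 mol.
From the equation the NaOH:NaCl mole ratio is 3:3, so n(NaCl) = 9.7480 × 3/3 = 9.7480 mol.
Mass of NaCl = 9.7480 mol × 58.44 g/mol = 569.67 g.
This is the theoretical yield. Percent yield = 466.7 g / 569.67 g × 100% = 81.924%.

81.92 %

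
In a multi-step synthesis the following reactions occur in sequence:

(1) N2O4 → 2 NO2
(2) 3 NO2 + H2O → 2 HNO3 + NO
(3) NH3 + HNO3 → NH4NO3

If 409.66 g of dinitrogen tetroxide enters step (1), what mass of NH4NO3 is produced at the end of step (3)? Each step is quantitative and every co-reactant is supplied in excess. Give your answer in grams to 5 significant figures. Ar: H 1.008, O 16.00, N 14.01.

475.17 g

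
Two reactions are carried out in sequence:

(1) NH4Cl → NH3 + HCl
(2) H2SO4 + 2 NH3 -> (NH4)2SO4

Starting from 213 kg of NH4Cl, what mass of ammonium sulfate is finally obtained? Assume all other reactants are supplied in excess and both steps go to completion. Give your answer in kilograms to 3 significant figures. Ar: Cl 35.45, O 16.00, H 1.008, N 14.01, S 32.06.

M(NH4Cl) = 14.01 + 4(1.008) + 35.45 = 53.492 g/mol.
M((NH4)2SO4) = 2(14.01) + 8(1.008) + 32.06 + 4(16.00) = 132.144 g/mol.
213 kg = 213000 g.
n(NH4Cl) = 213000 / 53.492 = 3982 mol.
Step 1 gives a 1:1 ratio of NH4Cl to NH3, so n(NH3) = 3982 mol.
In step 2 the NH3:(NH4)2SO4 ratio is 2:1, so n((NH4)2SO4) = 1991 mol.
Mass of (NH4)2SO4 = 1991 × 132.144 = 263100 g = 263 kg.

263 kg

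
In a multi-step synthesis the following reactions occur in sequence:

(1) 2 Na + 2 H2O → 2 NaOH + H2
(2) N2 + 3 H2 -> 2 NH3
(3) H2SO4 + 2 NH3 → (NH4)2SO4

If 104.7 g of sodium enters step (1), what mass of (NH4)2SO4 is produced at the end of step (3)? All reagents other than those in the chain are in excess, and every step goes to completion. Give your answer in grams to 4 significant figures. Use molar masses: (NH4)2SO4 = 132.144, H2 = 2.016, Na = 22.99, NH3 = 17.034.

100.3 g

n(Na) = 104.7 / 22.99 = 4.5542 mol.
Reaction (1): Na→H2 ratio 2:1 ⇒ n(H2) = 2.2771 mol.
Reaction (2): H2→NH3 ratio 3:2 ⇒ n(NH3) = 1.5181 mol.
Reaction (3): NH3→(NH4)2SO4 ratio 2:1 ⇒ n((NH4)2SO4) = 0.75903 mol.
Mass of (NH4)2SO4 = 0.75903 × 132.144 = 100.30 g.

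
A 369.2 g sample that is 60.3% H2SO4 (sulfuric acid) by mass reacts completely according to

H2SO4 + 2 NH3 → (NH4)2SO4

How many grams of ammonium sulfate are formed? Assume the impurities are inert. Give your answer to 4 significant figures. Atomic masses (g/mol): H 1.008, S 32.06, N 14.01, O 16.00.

300.0 g

Mass of pure H2SO4 = 369.2 g × 0.603 = 222.63 g.
M(H2SO4) = 2(1.008) + 32.06 + 4(16.00) = 98.076 g/mol.
M((NH4)2SO4) = 2(14.01) + 8(1.008) + 32.06 + 4(16.00) = 132.144 g/mol.
n(H2SO4) = 222.63 g / 98.076 g/mol = 2.2699 mol.
From the equation the H2SO4:(NH4)2SO4 mole ratio is 1:1, so n((NH4)2SO4) = 2.2699 × 1/1 = 2.2699 mol.
Mass of (NH4)2SO4 = 2.2699 mol × 132.144 g/mol = 299.96 g.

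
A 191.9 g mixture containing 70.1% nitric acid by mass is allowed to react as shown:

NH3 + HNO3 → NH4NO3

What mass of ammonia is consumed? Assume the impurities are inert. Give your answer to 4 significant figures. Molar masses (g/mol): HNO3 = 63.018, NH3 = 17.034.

Mass of pure HNO3 = 191.9 g × 0.701 = 134.52 g.
n(HNO3) = 134.52 g / 63.018 g/mol = 2.1347 mol.
From the equation the HNO3:NH3 mole ratio is 1:1, so n(NH3) = 2.1347 × 1/1 = 2.1347 mol.
Mass of NH3 = 2.1347 mol × 17.034 g/mol = 36.362 g.

36.36 g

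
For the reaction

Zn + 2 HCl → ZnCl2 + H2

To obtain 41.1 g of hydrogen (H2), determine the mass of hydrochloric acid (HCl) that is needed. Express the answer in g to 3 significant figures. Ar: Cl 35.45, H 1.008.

M(H2) = 2(1.008) = 2.016 g/mol.
M(HCl) = 1.008 + 35.45 = 36.458 g/mol.
n(H2) = 41.10 g / 2.016 g/mol = 20.39 mol.
From the equation the H2:HCl mole ratio is 1:2, so n(HCl) = 20.39 × 2/1 = 40.77 mol.
Mass of HCl = 40.77 mol × 36.458 g/mol = 1487 g.

1490 g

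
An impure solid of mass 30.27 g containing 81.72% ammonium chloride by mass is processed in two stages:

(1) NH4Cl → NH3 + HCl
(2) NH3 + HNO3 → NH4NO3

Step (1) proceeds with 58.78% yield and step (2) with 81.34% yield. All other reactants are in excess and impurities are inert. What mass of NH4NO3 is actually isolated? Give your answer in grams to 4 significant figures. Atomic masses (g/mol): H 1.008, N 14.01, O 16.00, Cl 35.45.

17.70 g

Pure NH4Cl = 30.27 × 0.8172 = 24.737 g.
M(NH4Cl) = 14.01 + 4(1.008) + 35.45 = 53.492 g/mol.
M(NH4NO3) = 2(14.01) + 4(1.008) + 3(16.00) = 80.052 g/mol.
n(NH4Cl) = 24.737 / 53.492 = 0.46244 mol.
Step 1 (NH4Cl:NH3 = 1:1): theoretical n(NH3) = 0.46244 mol; at 58.78% yield, n(NH3) = 0.27182 mol.
Step 2 (NH3:NH4NO3 = 1:1): theoretical n(NH4NO3) = 0.27182 mol, so theoretical mass = 0.27182 × 80.052 = 21.760 g.
At 81.34% yield, actual mass of NH4NO3 = 21.760 × 0.8134 = 17.699 g.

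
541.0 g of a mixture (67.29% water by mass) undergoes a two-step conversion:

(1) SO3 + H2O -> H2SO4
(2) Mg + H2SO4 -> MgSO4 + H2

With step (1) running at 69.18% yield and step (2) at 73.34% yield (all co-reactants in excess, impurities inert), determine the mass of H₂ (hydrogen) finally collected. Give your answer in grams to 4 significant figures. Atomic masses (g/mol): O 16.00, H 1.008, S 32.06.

20.67 g

Pure H2O = 541.0 × 0.6729 = 364.04 g.
M(H2O) = 2(1.008) + 16.00 = 18.016 g/mol.
M(H2) = 2(1.008) = 2.016 g/mol.
n(H2O) = 364.04 / 18.016 = 20.206 mol.
Step 1 (H2O:H2SO4 = 1:1): theoretical n(H2SO4) = 20.206 mol; at 69.18% yield, n(H2SO4) = 13.979 mol.
Step 2 (H2SO4:H2 = 1:1): theoretical n(H2) = 13.979 mol, so theoretical mass = 13.979 × 2.016 = 28.181 g.
At 73.34% yield, actual mass of H2 = 28.181 × 0.7334 = 20.668 g.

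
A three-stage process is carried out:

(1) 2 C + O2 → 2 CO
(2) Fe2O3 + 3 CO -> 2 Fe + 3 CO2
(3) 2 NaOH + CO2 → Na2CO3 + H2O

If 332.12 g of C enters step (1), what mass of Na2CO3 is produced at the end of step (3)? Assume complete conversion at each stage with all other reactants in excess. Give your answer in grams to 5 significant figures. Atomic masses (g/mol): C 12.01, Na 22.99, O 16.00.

2931.0 g

M(C) = 12.01 g/mol.
M(Na2CO3) = 2(22.99) + 12.01 + 3(16.00) = 105.99 g/mol.
n(C) = 332.12 / 12.01 = 27.6536 mol.
Reaction (1): C→CO ratio 2:2 ⇒ n(CO) = 27.6536 mol.
Reaction (2): CO→CO2 ratio 3:3 ⇒ n(CO2) = 27.6536 mol.
Reaction (3): CO2→Na2CO3 ratio 1:1 ⇒ n(Na2CO3) = 27.6536 mol.
Mass of Na2CO3 = 27.6536 × 105.99 = 2931.01 g.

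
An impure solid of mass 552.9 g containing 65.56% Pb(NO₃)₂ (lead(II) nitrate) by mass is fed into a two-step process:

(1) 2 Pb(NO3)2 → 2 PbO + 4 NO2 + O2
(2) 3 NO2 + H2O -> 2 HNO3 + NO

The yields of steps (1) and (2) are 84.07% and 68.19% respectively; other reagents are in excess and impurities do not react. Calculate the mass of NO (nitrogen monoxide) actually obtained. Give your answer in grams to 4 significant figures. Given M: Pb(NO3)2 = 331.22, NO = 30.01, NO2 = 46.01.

12.55 g

Pure Pb(NO3)2 = 552.9 × 0.6556 = 362.48 g.
n(Pb(NO3)2) = 362.48 / 331.22 = 1.0944 mol.
Step 1 (Pb(NO3)2:NO2 = 2:4): theoretical n(NO2) = 2.1888 mol; at 84.07% yield, n(NO2) = 1.8401 mol.
Step 2 (NO2:NO = 3:1): theoretical n(NO) = 0.61336 mol, so theoretical mass = 0.61336 × 30.01 = 18.407 g.
At 68.19% yield, actual mass of NO = 18.407 × 0.6819 = 12.552 g.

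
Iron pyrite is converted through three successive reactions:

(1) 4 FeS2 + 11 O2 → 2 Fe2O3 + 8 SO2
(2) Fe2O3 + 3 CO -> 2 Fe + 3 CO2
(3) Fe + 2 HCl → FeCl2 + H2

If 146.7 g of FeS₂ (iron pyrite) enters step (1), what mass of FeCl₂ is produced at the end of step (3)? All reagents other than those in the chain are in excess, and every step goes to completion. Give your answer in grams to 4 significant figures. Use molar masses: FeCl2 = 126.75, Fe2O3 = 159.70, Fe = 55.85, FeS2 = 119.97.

n(FeS2) = 146.7 / 119.97 = 1.2228 mol.
Reaction (1): FeS2→Fe2O3 ratio 4:2 ⇒ n(Fe2O3) = 0.61140 mol.
Reaction (2): Fe2O3→Fe ratio 1:2 ⇒ n(Fe) = 1.2228 mol.
Reaction (3): Fe→FeCl2 ratio 1:1 ⇒ n(FeCl2) = 1.2228 mol.
Mass of FeCl2 = 1.2228 × 126.75 = 154.99 g.

155.0 g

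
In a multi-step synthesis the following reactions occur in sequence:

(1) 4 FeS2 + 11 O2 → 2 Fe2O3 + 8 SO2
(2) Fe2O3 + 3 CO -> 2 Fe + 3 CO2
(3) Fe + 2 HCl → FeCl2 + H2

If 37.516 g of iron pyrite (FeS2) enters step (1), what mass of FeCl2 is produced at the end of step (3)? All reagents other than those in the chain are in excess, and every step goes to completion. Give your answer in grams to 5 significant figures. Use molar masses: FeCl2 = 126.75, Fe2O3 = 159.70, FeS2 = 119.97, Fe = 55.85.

39.636 g

n(FeS2) = 37.516 / 119.97 = 0.312712 mol.
Reaction (1): FeS2→Fe2O3 ratio 4:2 ⇒ n(Fe2O3) = 0.156356 mol.
Reaction (2): Fe2O3→Fe ratio 1:2 ⇒ n(Fe) = 0.312712 mol.
Reaction (3): Fe→FeCl2 ratio 1:1 ⇒ n(FeCl2) = 0.312712 mol.
Mass of FeCl2 = 0.312712 × 126.75 = 39.6362 g.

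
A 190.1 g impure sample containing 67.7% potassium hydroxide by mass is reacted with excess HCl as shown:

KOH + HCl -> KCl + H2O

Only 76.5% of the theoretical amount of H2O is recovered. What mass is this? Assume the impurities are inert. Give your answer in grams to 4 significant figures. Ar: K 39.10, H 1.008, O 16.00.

Pure KOH available = 190.1 g × 0.677 = 128.70 g.
M(KOH) = 39.10 + 16.00 + 1.008 = 56.108 g/mol.
M(H2O) = 2(1.008) + 16.00 = 18.016 g/mol.
n(KOH) = 128.70 g / 56.108 g/mol = 2.2937 mol.
From the equation the KOH:H2O mole ratio is 1:1, so n(H2O) = 2.2937 × 1/1 = 2.2937 mol.
Mass of H2O = 2.2937 mol × 18.016 g/mol = 41.324 g.
Actual mass collected = 41.324 g × 0.765 = 31.613 g.

31.61 g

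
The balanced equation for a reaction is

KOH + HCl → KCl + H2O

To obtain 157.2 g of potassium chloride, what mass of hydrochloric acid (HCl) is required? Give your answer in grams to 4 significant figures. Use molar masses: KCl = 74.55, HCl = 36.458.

n(KCl) = 157.20 g / 74.55 g/mol = 2.1087 mol.
From the equation the KCl:HCl mole ratio is 1:1, so n(HCl) = 2.1087 × 1/1 = 2.1087 mol.
Mass of HCl = 2.1087 mol × 36.458 g/mol = 76.877 g.

76.88 g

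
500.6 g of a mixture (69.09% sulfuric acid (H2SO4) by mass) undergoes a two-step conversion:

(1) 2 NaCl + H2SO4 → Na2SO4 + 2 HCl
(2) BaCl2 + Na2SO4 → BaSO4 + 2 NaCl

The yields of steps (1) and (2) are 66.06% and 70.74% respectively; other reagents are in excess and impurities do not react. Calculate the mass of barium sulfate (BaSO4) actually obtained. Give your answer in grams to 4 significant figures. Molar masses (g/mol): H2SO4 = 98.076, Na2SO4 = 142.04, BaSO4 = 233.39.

Pure H2SO4 = 500.6 × 0.6909 = 345.86 g.
n(H2SO4) = 345.86 / 98.076 = 3.5265 mol.
Step 1 (H2SO4:Na2SO4 = 1:1): theoretical n(Na2SO4) = 3.5265 mol; at 66.06% yield, n(Na2SO4) = 2.3296 mol.
Step 2 (Na2SO4:BaSO4 = 1:1): theoretical n(BaSO4) = 2.3296 mol, so theoretical mass = 2.3296 × 233.39 = 543.71 g.
At 70.74% yield, actual mass of BaSO4 = 543.71 × 0.7074 = 384.62 g.

384.6 g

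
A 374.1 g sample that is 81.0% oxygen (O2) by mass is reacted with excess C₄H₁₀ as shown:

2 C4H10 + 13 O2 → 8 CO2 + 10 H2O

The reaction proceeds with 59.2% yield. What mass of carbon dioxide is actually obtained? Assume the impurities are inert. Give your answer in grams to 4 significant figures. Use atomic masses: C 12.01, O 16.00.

151.8 g

Pure O2 available = 374.1 g × 0.810 = 303.02 g.
M(O2) = 2(16.00) = 32.00 g/mol.
M(CO2) = 12.01 + 2(16.00) = 44.01 g/mol.
n(O2) = 303.02 g / 32.00 g/mol = 9.4694 mol.
From the equation the O2:CO2 mole ratio is 13:8, so n(CO2) = 9.4694 × 8/13 = 5.8273 mol.
Mass of CO2 = 5.8273 mol × 44.01 g/mol = 256.46 g.
Actual mass collected = 256.46 g × 0.592 = 151.82 g.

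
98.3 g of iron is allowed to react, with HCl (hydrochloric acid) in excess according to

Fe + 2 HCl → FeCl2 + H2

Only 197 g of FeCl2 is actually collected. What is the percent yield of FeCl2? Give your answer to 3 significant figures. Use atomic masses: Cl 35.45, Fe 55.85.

M(Fe) = 55.85 g/mol.
M(FeCl2) = 55.85 + 2(35.45) = 126.75 g/mol.
n(Fe) = 98.30 g / 55.85 g/mol = 1.760 mol.
From the equation the Fe:FeCl2 mole ratio is 1:1, so n(FeCl2) = 1.760 × 1/1 = 1.760 mol.
Mass of FeCl2 = 1.760 mol × 126.75 g/mol = 223.1 g.
This is the theoretical yield. Percent yield = 197 g / 223.1 g × 100% = 88.31%.

88.3 %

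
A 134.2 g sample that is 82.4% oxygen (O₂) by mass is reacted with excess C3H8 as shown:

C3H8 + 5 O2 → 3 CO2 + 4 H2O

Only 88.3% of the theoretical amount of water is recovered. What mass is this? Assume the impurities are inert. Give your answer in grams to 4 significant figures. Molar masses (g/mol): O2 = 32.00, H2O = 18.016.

43.98 g

Pure O2 available = 134.2 g × 0.824 = 110.58 g.
n(O2) = 110.58 g / 32.00 g/mol = 3.4556 mol.
From the equation the O2:H2O mole ratio is 5:4, so n(H2O) = 3.4556 × 4/5 = 2.7645 mol.
Mass of H2O = 2.7645 mol × 18.016 g/mol = 49.806 g.
Actual mass collected = 49.806 g × 0.883 = 43.978 g.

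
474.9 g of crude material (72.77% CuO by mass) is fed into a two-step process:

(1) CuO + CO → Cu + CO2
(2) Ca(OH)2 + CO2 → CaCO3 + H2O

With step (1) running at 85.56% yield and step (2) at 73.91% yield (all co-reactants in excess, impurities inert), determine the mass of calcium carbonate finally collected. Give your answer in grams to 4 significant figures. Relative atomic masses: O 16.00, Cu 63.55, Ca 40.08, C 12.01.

275.0 g

Pure CuO = 474.9 × 0.7277 = 345.58 g.
M(CuO) = 63.55 + 16.00 = 79.55 g/mol.
M(CaCO3) = 40.08 + 12.01 + 3(16.00) = 100.09 g/mol.
n(CuO) = 345.58 / 79.55 = 4.3442 mol.
Step 1 (CuO:CO2 = 1:1): theoretical n(CO2) = 4.3442 mol; at 85.56% yield, n(CO2) = 3.7169 mol.
Step 2 (CO2:CaCO3 = 1:1): theoretical n(CaCO3) = 3.7169 mol, so theoretical mass = 3.7169 × 100.09 = 372.03 g.
At 73.91% yield, actual mass of CaCO3 = 372.03 × 0.7391 = 274.97 g.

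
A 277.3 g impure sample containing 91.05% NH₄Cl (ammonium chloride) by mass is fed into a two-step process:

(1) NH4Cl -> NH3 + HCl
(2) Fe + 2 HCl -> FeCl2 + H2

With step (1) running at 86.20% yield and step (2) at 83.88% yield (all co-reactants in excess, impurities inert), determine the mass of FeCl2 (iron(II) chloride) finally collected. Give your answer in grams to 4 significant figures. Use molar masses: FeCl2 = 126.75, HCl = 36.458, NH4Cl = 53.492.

Pure NH4Cl = 277.3 × 0.9105 = 252.48 g.
n(NH4Cl) = 252.48 / 53.492 = 4.7200 mol.
Step 1 (NH4Cl:HCl = 1:1): theoretical n(HCl) = 4.7200 mol; at 86.20% yield, n(HCl) = 4.0686 mol.
Step 2 (HCl:FeCl2 = 2:1): theoretical n(FeCl2) = 2.0343 mol, so theoretical mass = 2.0343 × 126.75 = 257.85 g.
At 83.88% yield, actual mass of FeCl2 = 257.85 × 0.8388 = 216.28 g.

216.3 g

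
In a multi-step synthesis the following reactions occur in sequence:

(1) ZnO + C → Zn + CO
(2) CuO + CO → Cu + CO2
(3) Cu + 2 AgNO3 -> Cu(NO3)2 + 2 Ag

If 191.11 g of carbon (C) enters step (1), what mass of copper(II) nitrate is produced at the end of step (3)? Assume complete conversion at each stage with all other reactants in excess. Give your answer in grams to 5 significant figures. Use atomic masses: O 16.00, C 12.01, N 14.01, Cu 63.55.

M(C) = 12.01 g/mol.
M(Cu(NO3)2) = 63.55 + 2(14.01) + 6(16.00) = 187.57 g/mol.
n(C) = 191.11 / 12.01 = 15.9126 mol.
Reaction (1): C→CO ratio 1:1 ⇒ n(CO) = 15.9126 mol.
Reaction (2): CO→Cu ratio 1:1 ⇒ n(Cu) = 15.9126 mol.
Reaction (3): Cu→Cu(NO3)2 ratio 1:1 ⇒ n(Cu(NO3)2) = 15.9126 mol.
Mass of Cu(NO3)2 = 15.9126 × 187.57 = 2984.72 g.

2984.7 g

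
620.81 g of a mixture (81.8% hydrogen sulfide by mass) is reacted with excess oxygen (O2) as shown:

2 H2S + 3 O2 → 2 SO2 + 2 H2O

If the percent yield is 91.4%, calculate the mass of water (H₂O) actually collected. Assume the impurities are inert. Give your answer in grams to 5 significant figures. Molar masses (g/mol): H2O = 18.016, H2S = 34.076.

245.40 g

Pure H2S available = 620.81 g × 0.818 = 507.823 g.
n(H2S) = 507.823 g / 34.076 g/mol = 14.9026 mol.
From the equation the H2S:H2O mole ratio is 2:2, so n(H2O) = 14.9026 × 2/2 = 14.9026 mol.
Mass of H2O = 14.9026 mol × 18.016 g/mol = 268.486 g.
Actual mass collected = 268.486 g × 0.914 = 245.396 g.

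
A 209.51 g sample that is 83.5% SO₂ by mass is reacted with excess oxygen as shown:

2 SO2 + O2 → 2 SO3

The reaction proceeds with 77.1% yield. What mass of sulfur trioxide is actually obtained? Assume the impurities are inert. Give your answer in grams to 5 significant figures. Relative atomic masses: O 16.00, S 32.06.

168.57 g

Pure SO2 available = 209.51 g × 0.835 = 174.941 g.
M(SO2) = 32.06 + 2(16.00) = 64.06 g/mol.
M(SO3) = 32.06 + 3(16.00) = 80.06 g/mol.
n(SO2) = 174.941 g / 64.06 g/mol = 2.73089 mol.
From the equation the SO2:SO3 mole ratio is 2:2, so n(SO3) = 2.73089 × 2/2 = 2.73089 mol.
Mass of SO3 = 2.73089 mol × 80.06 g/mol = 218.635 g.
Actual mass collected = 218.635 g × 0.771 = 168.568 g.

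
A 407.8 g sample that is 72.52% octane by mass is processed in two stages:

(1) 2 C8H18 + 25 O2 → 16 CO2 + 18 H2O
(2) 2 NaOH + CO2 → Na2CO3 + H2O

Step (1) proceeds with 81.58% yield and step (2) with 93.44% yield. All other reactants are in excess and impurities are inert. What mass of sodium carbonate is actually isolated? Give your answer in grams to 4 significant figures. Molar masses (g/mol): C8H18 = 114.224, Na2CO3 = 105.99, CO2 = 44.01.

Pure C8H18 = 407.8 × 0.7252 = 295.74 g.
n(C8H18) = 295.74 / 114.224 = 2.5891 mol.
Step 1 (C8H18:CO2 = 2:16): theoretical n(CO2) = 20.713 mol; at 81.58% yield, n(CO2) = 16.897 mol.
Step 2 (CO2:Na2CO3 = 1:1): theoretical n(Na2CO3) = 16.897 mol, so theoretical mass = 16.897 × 105.99 = 1791.0 g.
At 93.44% yield, actual mass of Na2CO3 = 1791.0 × 0.9344 = 1673.5 g.

1673 g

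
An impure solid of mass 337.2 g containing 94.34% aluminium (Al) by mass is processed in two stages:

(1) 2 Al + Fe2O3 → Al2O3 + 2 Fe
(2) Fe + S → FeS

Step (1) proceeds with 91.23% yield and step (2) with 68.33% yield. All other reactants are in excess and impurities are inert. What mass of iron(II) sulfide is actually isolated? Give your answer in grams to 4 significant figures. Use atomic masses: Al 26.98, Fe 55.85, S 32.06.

Pure Al = 337.2 × 0.9434 = 318.11 g.
M(Al) = 26.98 g/mol.
M(FeS) = 55.85 + 32.06 = 87.91 g/mol.
n(Al) = 318.11 / 26.98 = 11.791 mol.
Step 1 (Al:Fe = 2:2): theoretical n(Fe) = 11.791 mol; at 91.23% yield, n(Fe) = 10.757 mol.
Step 2 (Fe:FeS = 1:1): theoretical n(FeS) = 10.757 mol, so theoretical mass = 10.757 × 87.91 = 945.62 g.
At 68.33% yield, actual mass of FeS = 945.62 × 0.6833 = 646.14 g.

646.1 g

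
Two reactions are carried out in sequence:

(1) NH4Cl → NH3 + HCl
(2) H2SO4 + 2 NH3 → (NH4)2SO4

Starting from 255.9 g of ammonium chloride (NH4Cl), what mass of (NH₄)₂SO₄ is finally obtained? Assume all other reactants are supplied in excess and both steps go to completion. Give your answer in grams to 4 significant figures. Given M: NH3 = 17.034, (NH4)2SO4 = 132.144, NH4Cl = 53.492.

316.1 g

n(NH4Cl) = 255.90 / 53.492 = 4.7839 mol.
Step 1 gives a 1:1 ratio of NH4Cl to NH3, so n(NH3) = 4.7839 mol.
In step 2 the NH3:(NH4)2SO4 ratio is 2:1, so n((NH4)2SO4) = 2.3919 mol.
Mass of (NH4)2SO4 = 2.3919 × 132.144 = 316.08 g.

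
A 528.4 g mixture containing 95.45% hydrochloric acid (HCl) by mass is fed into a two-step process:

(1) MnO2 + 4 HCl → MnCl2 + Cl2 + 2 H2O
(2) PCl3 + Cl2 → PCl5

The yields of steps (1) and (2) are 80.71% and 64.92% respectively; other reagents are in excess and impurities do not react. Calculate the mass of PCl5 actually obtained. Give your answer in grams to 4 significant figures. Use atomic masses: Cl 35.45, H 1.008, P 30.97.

377.3 g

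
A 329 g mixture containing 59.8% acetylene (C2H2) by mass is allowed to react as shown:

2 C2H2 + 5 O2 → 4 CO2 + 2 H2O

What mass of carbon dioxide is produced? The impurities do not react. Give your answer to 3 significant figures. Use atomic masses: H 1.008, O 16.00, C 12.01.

Mass of pure C2H2 = 329 g × 0.598 = 196.7 g.
M(C2H2) = 2(12.01) + 2(1.008) = 26.036 g/mol.
M(CO2) = 12.01 + 2(16.00) = 44.01 g/mol.
n(C2H2) = 196.7 g / 26.036 g/mol = 7.557 mol.
From the equation the C2H2:CO2 mole ratio is 2:4, so n(CO2) = 7.557 × 4/2 = 15.11 mol.
Mass of CO2 = 15.11 mol × 44.01 g/mol = 665.1 g.

665 g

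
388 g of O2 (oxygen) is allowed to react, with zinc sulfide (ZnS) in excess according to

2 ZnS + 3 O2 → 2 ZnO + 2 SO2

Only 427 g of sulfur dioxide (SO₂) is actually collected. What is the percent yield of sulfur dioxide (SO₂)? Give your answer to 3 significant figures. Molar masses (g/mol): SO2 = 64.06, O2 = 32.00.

n(O2) = 388.0 g / 32.00 g/mol = 12.12 mol.
From the equation the O2:SO2 mole ratio is 3:2, so n(SO2) = 12.12 × 2/3 = 8.083 mol.
Mass of SO2 = 8.083 mol × 64.06 g/mol = 517.8 g.
This is the theoretical yield. Percent yield = 427 g / 517.8 g × 100% = 82.46%.

82.5 %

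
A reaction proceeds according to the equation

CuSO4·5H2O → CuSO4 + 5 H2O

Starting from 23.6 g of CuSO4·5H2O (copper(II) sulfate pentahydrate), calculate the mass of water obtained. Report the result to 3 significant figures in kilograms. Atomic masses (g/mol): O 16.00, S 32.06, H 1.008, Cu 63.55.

0.00851 kg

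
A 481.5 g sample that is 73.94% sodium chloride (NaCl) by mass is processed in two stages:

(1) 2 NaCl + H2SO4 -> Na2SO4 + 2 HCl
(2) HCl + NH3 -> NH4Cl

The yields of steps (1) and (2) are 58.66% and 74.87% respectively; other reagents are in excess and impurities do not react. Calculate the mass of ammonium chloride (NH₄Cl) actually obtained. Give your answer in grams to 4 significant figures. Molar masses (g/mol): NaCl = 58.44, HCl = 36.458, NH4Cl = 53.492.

143.1 g

Pure NaCl = 481.5 × 0.7394 = 356.02 g.
n(NaCl) = 356.02 / 58.44 = 6.0921 mol.
Step 1 (NaCl:HCl = 2:2): theoretical n(HCl) = 6.0921 mol; at 58.66% yield, n(HCl) = 3.5736 mol.
Step 2 (HCl:NH4Cl = 1:1): theoretical n(NH4Cl) = 3.5736 mol, so theoretical mass = 3.5736 × 53.492 = 191.16 g.
At 74.87% yield, actual mass of NH4Cl = 191.16 × 0.7487 = 143.12 g.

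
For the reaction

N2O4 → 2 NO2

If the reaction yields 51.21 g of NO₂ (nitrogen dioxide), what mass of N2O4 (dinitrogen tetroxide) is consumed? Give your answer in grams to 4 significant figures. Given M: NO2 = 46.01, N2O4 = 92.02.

n(NO2) = 51.210 g / 46.01 g/mol = 1.1130 mol.
From the equation the NO2:N2O4 mole ratio is 2:1, so n(N2O4) = 1.1130 × 1/2 = 0.55651 mol.
Mass of N2O4 = 0.55651 mol × 92.02 g/mol = 51.210 g.

51.21 g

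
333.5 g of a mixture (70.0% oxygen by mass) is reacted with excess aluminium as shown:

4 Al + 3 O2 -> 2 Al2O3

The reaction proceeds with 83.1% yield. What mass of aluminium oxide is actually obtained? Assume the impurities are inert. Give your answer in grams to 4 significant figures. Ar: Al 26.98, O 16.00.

Pure O2 available = 333.5 g × 0.700 = 233.45 g.
M(O2) = 2(16.00) = 32.00 g/mol.
M(Al2O3) = 2(26.98) + 3(16.00) = 101.96 g/mol.
n(O2) = 233.45 g / 32.00 g/mol = 7.2953 mol.
From the equation the O2:Al2O3 mole ratio is 3:2, so n(Al2O3) = 7.2953 × 2/3 = 4.8635 mol.
Mass of Al2O3 = 4.8635 mol × 101.96 g/mol = 495.89 g.
Actual mass collected = 495.89 g × 0.831 = 412.08 g.

412.1 g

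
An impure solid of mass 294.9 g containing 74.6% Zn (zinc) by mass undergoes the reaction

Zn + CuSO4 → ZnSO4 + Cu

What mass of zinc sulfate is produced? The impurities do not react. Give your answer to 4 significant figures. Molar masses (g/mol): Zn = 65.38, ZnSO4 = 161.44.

543.2 g

Mass of pure Zn = 294.9 g × 0.746 = 220.00 g.
n(Zn) = 220.00 g / 65.38 g/mol = 3.3649 mol.
From the equation the Zn:ZnSO4 mole ratio is 1:1, so n(ZnSO4) = 3.3649 × 1/1 = 3.3649 mol.
Mass of ZnSO4 = 3.3649 mol × 161.44 g/mol = 543.23 g.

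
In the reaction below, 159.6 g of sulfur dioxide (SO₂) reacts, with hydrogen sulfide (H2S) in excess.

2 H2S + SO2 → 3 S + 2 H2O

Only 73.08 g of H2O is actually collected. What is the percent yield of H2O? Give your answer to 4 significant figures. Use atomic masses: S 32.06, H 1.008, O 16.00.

81.41 %

M(SO2) = 32.06 + 2(16.00) = 64.06 g/mol.
M(H2O) = 2(1.008) + 16.00 = 18.016 g/mol.
n(SO2) = 159.60 g / 64.06 g/mol = 2.4914 mol.
From the equation the SO2:H2O mole ratio is 1:2, so n(H2O) = 2.4914 × 2/1 = 4.9828 mol.
Mass of H2O = 4.9828 mol × 18.016 g/mol = 89.771 g.
This is the theoretical yield. Percent yield = 73.08 g / 89.771 g × 100% = 81.407%.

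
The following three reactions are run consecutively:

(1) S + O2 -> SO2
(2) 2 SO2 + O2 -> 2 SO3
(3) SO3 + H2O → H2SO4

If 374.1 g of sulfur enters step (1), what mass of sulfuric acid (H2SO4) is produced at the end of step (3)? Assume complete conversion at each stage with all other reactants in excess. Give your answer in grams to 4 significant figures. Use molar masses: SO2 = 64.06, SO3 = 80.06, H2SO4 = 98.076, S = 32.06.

n(S) = 374.1 / 32.06 = 11.669 mol.
Reaction (1): S→SO2 ratio 1:1 ⇒ n(SO2) = 11.669 mol.
Reaction (2): SO2→SO3 ratio 2:2 ⇒ n(SO3) = 11.669 mol.
Reaction (3): SO3→H2SO4 ratio 1:1 ⇒ n(H2SO4) = 11.669 mol.
Mass of H2SO4 = 11.669 × 98.076 = 1144.4 g.

1144 g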